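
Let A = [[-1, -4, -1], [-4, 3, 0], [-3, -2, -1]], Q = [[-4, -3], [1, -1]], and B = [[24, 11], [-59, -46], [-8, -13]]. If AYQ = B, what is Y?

Y = [[-3, -1], [1, -1], [4, 1]]

Isolating Y: multiply by A⁻¹ from the left and Q⁻¹ from the right, so Y = A⁻¹BQ⁻¹.
det A = 2, so A⁻¹ = [[-3/2, -1, 3/2], [-2, -1, 2], [17/2, 5, -19/2]].
Q has determinant 7; Q⁻¹ = [[-1/7, 3/7], [-1/7, -4/7]].
A⁻¹B = [[11, 10], [-5, -2], [-15, -13]].
Y = (A⁻¹B)Q⁻¹ = [[-3, -1], [1, -1], [4, 1]].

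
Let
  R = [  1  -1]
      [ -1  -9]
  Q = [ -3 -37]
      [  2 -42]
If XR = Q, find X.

Since R sits to the right of X, X = QR⁻¹.
det R = -10, so R⁻¹ = [[9/10, -1/10], [-1/10, -1/10]].
X = QR⁻¹ = [[-3, -37], [2, -42]] · [[9/10, -1/10], [-1/10, -1/10]] = [[1, 4], [6, 4]].

X = [[1, 4], [6, 4]]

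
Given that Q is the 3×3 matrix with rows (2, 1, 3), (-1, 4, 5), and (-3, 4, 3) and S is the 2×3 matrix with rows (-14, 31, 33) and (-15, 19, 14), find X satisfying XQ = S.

X = [[-1, 6, 2], [-1, 1, 4]]

Since Q sits to the right of X, X = SQ⁻¹.
det Q = -4; the adjugate gives Q⁻¹ = [[2, -9/4, 7/4], [3, -15/4, 13/4], [-2, 11/4, -9/4]].
X = SQ⁻¹ = [[-14, 31, 33], [-15, 19, 14]] · [[2, -9/4, 7/4], [3, -15/4, 13/4], [-2, 11/4, -9/4]] = [[-1, 6, 2], [-1, 1, 4]].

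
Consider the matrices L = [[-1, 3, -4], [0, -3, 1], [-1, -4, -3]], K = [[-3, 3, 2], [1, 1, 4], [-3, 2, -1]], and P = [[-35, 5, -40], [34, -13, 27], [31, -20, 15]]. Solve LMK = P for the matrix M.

M = [[4, -2, 5], [1, -2, 1], [-4, 4, 2]]

M = L⁻¹PK⁻¹ (apply L⁻¹ on the left and K⁻¹ on the right).
det L = -4; the adjugate gives L⁻¹ = [[-13/4, -25/4, 9/4], [1/4, 1/4, -1/4], [3/4, 7/4, -3/4]].
K has determinant 4; K⁻¹ = [[-9/4, 7/4, 5/2], [-11/4, 9/4, 7/2], [5/4, -3/4, -3/2]].
L⁻¹P = [[-29, 20, -5], [-8, 3, -7], [10, -4, 6]].
M = (L⁻¹P)K⁻¹ = [[4, -2, 5], [1, -2, 1], [-4, 4, 2]].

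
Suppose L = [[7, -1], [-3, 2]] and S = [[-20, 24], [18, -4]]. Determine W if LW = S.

W = [[-2, 4], [6, 4]]

L is on the left of W, so left-multiply by L⁻¹: W = L⁻¹S.
L has determinant 11; L⁻¹ = [[2/11, 1/11], [3/11, 7/11]].
W = L⁻¹S = [[2/11, 1/11], [3/11, 7/11]] · [[-20, 24], [18, -4]] = [[-2, 4], [6, 4]].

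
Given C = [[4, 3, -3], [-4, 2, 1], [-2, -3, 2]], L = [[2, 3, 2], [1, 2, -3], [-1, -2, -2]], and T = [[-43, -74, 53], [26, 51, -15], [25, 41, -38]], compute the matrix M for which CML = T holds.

M = C⁻¹TL⁻¹ (apply C⁻¹ on the left and L⁻¹ on the right).
det C = -2; the adjugate gives C⁻¹ = [[-7/2, -3/2, -9/2], [-3, -1, -4], [-8, -3, -10]].
det L = -5; the adjugate gives L⁻¹ = [[2, -2/5, 13/5], [-1, 2/5, -8/5], [0, -1/5, -1/5]].
C⁻¹T = [[-1, -2, 8], [3, 7, 8], [16, 29, 1]].
M = (C⁻¹T)L⁻¹ = [[0, -2, -1], [-1, 0, -5], [3, 5, -5]].

M = [[0, -2, -1], [-1, 0, -5], [3, 5, -5]]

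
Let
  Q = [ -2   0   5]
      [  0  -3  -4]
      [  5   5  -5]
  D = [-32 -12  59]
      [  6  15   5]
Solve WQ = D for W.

W = [[1, -6, -6], [-3, -5, 0]]

Q is on the right of W, so right-multiply by Q⁻¹: W = DQ⁻¹.
det Q = 5, so Q⁻¹ = [[7, 5, 3], [-4, -3, -8/5], [3, 2, 6/5]].
W = DQ⁻¹ = [[-32, -12, 59], [6, 15, 5]] · [[7, 5, 3], [-4, -3, -8/5], [3, 2, 6/5]] = [[1, -6, -6], [-3, -5, 0]].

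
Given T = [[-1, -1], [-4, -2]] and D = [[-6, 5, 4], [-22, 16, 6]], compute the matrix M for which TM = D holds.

Left-multiplying both sides by T⁻¹ gives M = T⁻¹D.
det T = -2, so T⁻¹ = [[1, -1/2], [-2, 1/2]].
M = T⁻¹D = [[1, -1/2], [-2, 1/2]] · [[-6, 5, 4], [-22, 16, 6]] = [[5, -3, 1], [1, -2, -5]].

M = [[5, -3, 1], [1, -2, -5]]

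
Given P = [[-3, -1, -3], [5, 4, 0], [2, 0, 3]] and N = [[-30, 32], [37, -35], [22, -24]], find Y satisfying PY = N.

Y = [[5, -3], [3, -5], [4, -6]]

P is on the left of Y, so left-multiply by P⁻¹: Y = P⁻¹N.
det P = 3, so P⁻¹ = [[4, 1, 4], [-5, -1, -5], [-8/3, -2/3, -7/3]].
Y = P⁻¹N = [[4, 1, 4], [-5, -1, -5], [-8/3, -2/3, -7/3]] · [[-30, 32], [37, -35], [22, -24]] = [[5, -3], [3, -5], [4, -6]].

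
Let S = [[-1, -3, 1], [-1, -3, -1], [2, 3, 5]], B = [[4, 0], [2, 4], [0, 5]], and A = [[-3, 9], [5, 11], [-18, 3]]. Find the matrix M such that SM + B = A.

SM = A − B = [[-7, 9], [3, 7], [-18, -2]].
Left-multiplying both sides by S⁻¹ gives M = S⁻¹(A − B).
S has determinant 6; S⁻¹ = [[-2, 3, 1], [1/2, -7/6, -1/3], [1/2, -1/2, 0]].
M = S⁻¹(A − B) = [[5, 1], [-1, -3], [-5, 1]].

M = [[5, 1], [-1, -3], [-5, 1]]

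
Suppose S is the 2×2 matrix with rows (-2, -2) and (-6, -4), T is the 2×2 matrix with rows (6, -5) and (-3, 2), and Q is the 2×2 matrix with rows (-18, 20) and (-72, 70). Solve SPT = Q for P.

P = [[3, 0], [1, 5]]

P = S⁻¹QT⁻¹ (apply S⁻¹ on the left and T⁻¹ on the right).
S has determinant -4; S⁻¹ = [[1, -1/2], [-3/2, 1/2]].
det T = -3, so T⁻¹ = [[-2/3, -5/3], [-1, -2]].
S⁻¹Q = [[18, -15], [-9, 5]].
P = (S⁻¹Q)T⁻¹ = [[3, 0], [1, 5]].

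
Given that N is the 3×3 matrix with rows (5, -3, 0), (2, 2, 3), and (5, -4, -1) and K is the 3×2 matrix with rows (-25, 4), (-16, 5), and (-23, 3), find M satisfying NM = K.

Left-multiplying both sides by N⁻¹ gives M = N⁻¹K.
det N = -1; the adjugate gives N⁻¹ = [[-10, 3, 9], [-17, 5, 15], [18, -5, -16]].
M = N⁻¹K = [[-10, 3, 9], [-17, 5, 15], [18, -5, -16]] · [[-25, 4], [-16, 5], [-23, 3]] = [[-5, 2], [0, 2], [-2, -1]].

M = [[-5, 2], [0, 2], [-2, -1]]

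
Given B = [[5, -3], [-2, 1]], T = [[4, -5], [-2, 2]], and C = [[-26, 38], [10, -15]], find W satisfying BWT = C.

W = [[-3, -4], [-1, -3]]

Left-multiply by B⁻¹ and right-multiply by T⁻¹: W = B⁻¹CT⁻¹.
det B = -1; the adjugate gives B⁻¹ = [[-1, -3], [-2, -5]].
det T = -2; the adjugate gives T⁻¹ = [[-1, -5/2], [-1, -2]].
B⁻¹C = [[-4, 7], [2, -1]].
W = (B⁻¹C)T⁻¹ = [[-3, -4], [-1, -3]].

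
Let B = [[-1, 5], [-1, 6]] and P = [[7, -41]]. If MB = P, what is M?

Since B sits to the right of M, M = PB⁻¹.
det B = -1; the adjugate gives B⁻¹ = [[-6, 5], [-1, 1]].
M = PB⁻¹ = [[7, -41]] · [[-6, 5], [-1, 1]] = [[-1, -6]].

M = [[-1, -6]]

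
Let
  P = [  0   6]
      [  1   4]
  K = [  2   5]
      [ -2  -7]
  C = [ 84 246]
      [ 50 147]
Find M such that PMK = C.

M = [[-2, 1], [4, -3]]

Left-multiply by P⁻¹ and right-multiply by K⁻¹: M = P⁻¹CK⁻¹.
det P = -6; the adjugate gives P⁻¹ = [[-2/3, 1], [1/6, 0]].
det K = -4, so K⁻¹ = [[7/4, 5/4], [-1/2, -1/2]].
P⁻¹C = [[-6, -17], [14, 41]].
M = (P⁻¹C)K⁻¹ = [[-2, 1], [4, -3]].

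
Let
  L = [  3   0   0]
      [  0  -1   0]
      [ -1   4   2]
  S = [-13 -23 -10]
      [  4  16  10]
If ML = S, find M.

M = [[-6, 3, -5], [3, 4, 5]]

L is on the right of M, so right-multiply by L⁻¹: M = SL⁻¹.
L has determinant -6; L⁻¹ = [[1/3, 0, 0], [0, -1, 0], [1/6, 2, 1/2]].
M = SL⁻¹ = [[-13, -23, -10], [4, 16, 10]] · [[1/3, 0, 0], [0, -1, 0], [1/6, 2, 1/2]] = [[-6, 3, -5], [3, 4, 5]].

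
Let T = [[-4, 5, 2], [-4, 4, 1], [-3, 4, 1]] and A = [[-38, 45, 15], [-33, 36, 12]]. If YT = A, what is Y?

Since T sits to the right of Y, Y = AT⁻¹.
T has determinant -3; T⁻¹ = [[0, -1, 1], [-1/3, -2/3, 4/3], [4/3, -1/3, -4/3]].
Y = AT⁻¹ = [[-38, 45, 15], [-33, 36, 12]] · [[0, -1, 1], [-1/3, -2/3, 4/3], [4/3, -1/3, -4/3]] = [[5, 3, 2], [4, 5, -1]].

Y = [[5, 3, 2], [4, 5, -1]]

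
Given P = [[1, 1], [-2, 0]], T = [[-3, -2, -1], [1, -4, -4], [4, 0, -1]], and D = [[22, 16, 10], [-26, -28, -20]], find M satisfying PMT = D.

M = [[1, -4, 5], [3, -2, 5]]

Isolating M: multiply by P⁻¹ from the left and T⁻¹ from the right, so M = P⁻¹DT⁻¹.
det P = 2; the adjugate gives P⁻¹ = [[0, -1/2], [1, 1/2]].
det T = 2, so T⁻¹ = [[2, -1, 2], [-15/2, 7/2, -13/2], [8, -4, 7]].
P⁻¹D = [[13, 14, 10], [9, 2, 0]].
M = (P⁻¹D)T⁻¹ = [[1, -4, 5], [3, -2, 5]].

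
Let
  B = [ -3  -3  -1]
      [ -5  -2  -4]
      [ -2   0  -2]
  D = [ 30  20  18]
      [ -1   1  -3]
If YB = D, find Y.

Right-multiplying both sides by B⁻¹ gives Y = DB⁻¹.
B has determinant -2; B⁻¹ = [[-2, 3, -5], [1, -2, 7/2], [2, -3, 9/2]].
Y = DB⁻¹ = [[30, 20, 18], [-1, 1, -3]] · [[-2, 3, -5], [1, -2, 7/2], [2, -3, 9/2]] = [[-4, -4, 1], [-3, 4, -5]].

Y = [[-4, -4, 1], [-3, 4, -5]]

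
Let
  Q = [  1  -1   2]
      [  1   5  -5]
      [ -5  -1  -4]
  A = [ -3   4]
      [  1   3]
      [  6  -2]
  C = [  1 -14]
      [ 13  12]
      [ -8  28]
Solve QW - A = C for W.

QW = C + A = [[-2, -10], [14, 15], [-2, 26]].
Left-multiplying both sides by Q⁻¹ gives W = Q⁻¹(C + A).
det Q = -6, so Q⁻¹ = [[25/6, 1, 5/6], [-29/6, -1, -7/6], [-4, -1, -1]].
W = Q⁻¹(C + A) = [[4, -5], [-2, 3], [-4, -1]].

W = [[4, -5], [-2, 3], [-4, -1]]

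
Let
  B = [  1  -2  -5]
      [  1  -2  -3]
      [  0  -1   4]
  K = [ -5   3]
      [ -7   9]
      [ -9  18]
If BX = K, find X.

X = [[0, 6], [5, -6], [-1, 3]]

B is on the left of X, so left-multiply by B⁻¹: X = B⁻¹K.
B has determinant 2; B⁻¹ = [[-11/2, 13/2, -2], [-2, 2, -1], [-1/2, 1/2, 0]].
X = B⁻¹K = [[-11/2, 13/2, -2], [-2, 2, -1], [-1/2, 1/2, 0]] · [[-5, 3], [-7, 9], [-9, 18]] = [[0, 6], [5, -6], [-1, 3]].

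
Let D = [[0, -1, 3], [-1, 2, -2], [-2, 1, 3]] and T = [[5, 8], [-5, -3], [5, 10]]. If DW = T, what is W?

W = [[-5, 3], [-5, 4], [0, 4]]

Left-multiplying both sides by D⁻¹ gives W = D⁻¹T.
D has determinant 2; D⁻¹ = [[4, 3, -2], [7/2, 3, -3/2], [3/2, 1, -1/2]].
W = D⁻¹T = [[4, 3, -2], [7/2, 3, -3/2], [3/2, 1, -1/2]] · [[5, 8], [-5, -3], [5, 10]] = [[-5, 3], [-5, 4], [0, 4]].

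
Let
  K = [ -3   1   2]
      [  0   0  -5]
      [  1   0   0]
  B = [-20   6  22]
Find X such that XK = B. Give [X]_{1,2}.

-2

K is on the right of X, so right-multiply by K⁻¹: X = BK⁻¹.
det K = -5, so K⁻¹ = [[0, 0, 1], [1, 2/5, 3], [0, -1/5, 0]].
X = BK⁻¹ = [[-20, 6, 22]] · [[0, 0, 1], [1, 2/5, 3], [0, -1/5, 0]] = [[6, -2, -2]].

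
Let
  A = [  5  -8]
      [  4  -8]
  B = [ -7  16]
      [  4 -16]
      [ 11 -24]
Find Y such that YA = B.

Y = [[1, -3], [-4, 6], [-1, 4]]

Since A sits to the right of Y, Y = BA⁻¹.
A has determinant -8; A⁻¹ = [[1, -1], [1/2, -5/8]].
Y = BA⁻¹ = [[-7, 16], [4, -16], [11, -24]] · [[1, -1], [1/2, -5/8]] = [[1, -3], [-4, 6], [-1, 4]].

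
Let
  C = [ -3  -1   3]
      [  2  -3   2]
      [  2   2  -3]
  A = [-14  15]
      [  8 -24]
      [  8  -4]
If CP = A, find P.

P = [[2, -5], [-4, 6], [-4, 2]]

Since C multiplies P on the left, P = C⁻¹A.
det C = 5; the adjugate gives C⁻¹ = [[1, 3/5, 7/5], [2, 3/5, 12/5], [2, 4/5, 11/5]].
P = C⁻¹A = [[1, 3/5, 7/5], [2, 3/5, 12/5], [2, 4/5, 11/5]] · [[-14, 15], [8, -24], [8, -4]] = [[2, -5], [-4, 6], [-4, 2]].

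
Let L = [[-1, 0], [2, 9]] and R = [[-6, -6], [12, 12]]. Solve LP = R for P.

Since L multiplies P on the left, P = L⁻¹R.
det L = -9, so L⁻¹ = [[-1, 0], [2/9, 1/9]].
P = L⁻¹R = [[-1, 0], [2/9, 1/9]] · [[-6, -6], [12, 12]] = [[6, 6], [0, 0]].

P = [[6, 6], [0, 0]]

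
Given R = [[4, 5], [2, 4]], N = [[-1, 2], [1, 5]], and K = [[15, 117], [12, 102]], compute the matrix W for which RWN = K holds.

W = [[-1, -1], [2, 5]]

W = R⁻¹KN⁻¹ (apply R⁻¹ on the left and N⁻¹ on the right).
R has determinant 6; R⁻¹ = [[2/3, -5/6], [-1/3, 2/3]].
det N = -7, so N⁻¹ = [[-5/7, 2/7], [1/7, 1/7]].
R⁻¹K = [[0, -7], [3, 29]].
W = (R⁻¹K)N⁻¹ = [[-1, -1], [2, 5]].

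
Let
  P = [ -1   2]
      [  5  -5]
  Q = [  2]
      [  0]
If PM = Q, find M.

P is on the left of M, so left-multiply by P⁻¹: M = P⁻¹Q.
det P = -5, so P⁻¹ = [[1, 2/5], [1, 1/5]].
M = P⁻¹Q = [[1, 2/5], [1, 1/5]] · [[2], [0]] = [[2], [2]].

M = [[2], [2]]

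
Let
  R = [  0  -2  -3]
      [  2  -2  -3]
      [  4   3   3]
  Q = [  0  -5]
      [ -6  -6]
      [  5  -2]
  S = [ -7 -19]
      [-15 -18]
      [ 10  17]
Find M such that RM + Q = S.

RM = S − Q = [[-7, -14], [-9, -12], [5, 19]].
Left-multiplying both sides by R⁻¹ gives M = R⁻¹(S − Q).
R has determinant -6; R⁻¹ = [[-1/2, 1/2, 0], [3, -2, 1], [-7/3, 4/3, -2/3]].
M = R⁻¹(S − Q) = [[-1, 1], [2, 1], [1, 4]].

M = [[-1, 1], [2, 1], [1, 4]]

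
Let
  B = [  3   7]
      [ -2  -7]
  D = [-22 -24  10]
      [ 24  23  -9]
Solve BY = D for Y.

Since B multiplies Y on the left, Y = B⁻¹D.
det B = -7; the adjugate gives B⁻¹ = [[1, 1], [-2/7, -3/7]].
Y = B⁻¹D = [[1, 1], [-2/7, -3/7]] · [[-22, -24, 10], [24, 23, -9]] = [[2, -1, 1], [-4, -3, 1]].

Y = [[2, -1, 1], [-4, -3, 1]]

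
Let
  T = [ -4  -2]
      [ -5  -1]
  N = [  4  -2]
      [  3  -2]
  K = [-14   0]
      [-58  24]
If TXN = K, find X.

X = T⁻¹KN⁻¹ (apply T⁻¹ on the left and N⁻¹ on the right).
T has determinant -6; T⁻¹ = [[1/6, -1/3], [-5/6, 2/3]].
N has determinant -2; N⁻¹ = [[1, -1], [3/2, -2]].
T⁻¹K = [[17, -8], [-27, 16]].
X = (T⁻¹K)N⁻¹ = [[5, -1], [-3, -5]].

X = [[5, -1], [-3, -5]]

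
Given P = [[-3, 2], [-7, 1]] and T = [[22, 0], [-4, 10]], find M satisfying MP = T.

M = [[2, -4], [6, -2]]

Since P sits to the right of M, M = TP⁻¹.
det P = 11, so P⁻¹ = [[1/11, -2/11], [7/11, -3/11]].
M = TP⁻¹ = [[22, 0], [-4, 10]] · [[1/11, -2/11], [7/11, -3/11]] = [[2, -4], [6, -2]].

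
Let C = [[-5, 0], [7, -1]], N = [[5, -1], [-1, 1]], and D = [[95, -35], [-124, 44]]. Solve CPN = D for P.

P = C⁻¹DN⁻¹ (apply C⁻¹ on the left and N⁻¹ on the right).
det C = 5; the adjugate gives C⁻¹ = [[-1/5, 0], [-7/5, -1]].
det N = 4; the adjugate gives N⁻¹ = [[1/4, 1/4], [1/4, 5/4]].
C⁻¹D = [[-19, 7], [-9, 5]].
P = (C⁻¹D)N⁻¹ = [[-3, 4], [-1, 4]].

P = [[-3, 4], [-1, 4]]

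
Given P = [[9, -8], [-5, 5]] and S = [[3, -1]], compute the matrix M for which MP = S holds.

M = [[2, 3]]

Since P sits to the right of M, M = SP⁻¹.
det P = 5; the adjugate gives P⁻¹ = [[1, 8/5], [1, 9/5]].
M = SP⁻¹ = [[3, -1]] · [[1, 8/5], [1, 9/5]] = [[2, 3]].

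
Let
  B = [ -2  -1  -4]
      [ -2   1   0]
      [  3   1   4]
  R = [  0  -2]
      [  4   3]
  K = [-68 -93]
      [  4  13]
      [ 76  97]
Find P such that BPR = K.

P = B⁻¹KR⁻¹ (apply B⁻¹ on the left and R⁻¹ on the right).
det B = 4, so B⁻¹ = [[1, 0, 1], [2, 1, 2], [-5/4, -1/4, -1]].
R has determinant 8; R⁻¹ = [[3/8, 1/4], [-1/2, 0]].
B⁻¹K = [[8, 4], [20, 21], [8, 16]].
P = (B⁻¹K)R⁻¹ = [[1, 2], [-3, 5], [-5, 2]].

P = [[1, 2], [-3, 5], [-5, 2]]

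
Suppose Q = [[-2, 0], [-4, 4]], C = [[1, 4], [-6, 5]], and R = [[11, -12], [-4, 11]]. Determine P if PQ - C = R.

PQ = R + C = [[12, -8], [-10, 16]].
Since Q sits to the right of P, P = (R + C)Q⁻¹.
det Q = -8; the adjugate gives Q⁻¹ = [[-1/2, 0], [-1/2, 1/4]].
P = (R + C)Q⁻¹ = [[-2, -2], [-3, 4]].

P = [[-2, -2], [-3, 4]]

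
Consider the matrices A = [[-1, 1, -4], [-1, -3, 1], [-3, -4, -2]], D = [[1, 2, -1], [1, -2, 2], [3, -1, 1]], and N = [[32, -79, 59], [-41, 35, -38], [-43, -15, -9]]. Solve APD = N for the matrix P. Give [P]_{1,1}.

2

Isolating P: multiply by A⁻¹ from the left and D⁻¹ from the right, so P = A⁻¹ND⁻¹.
det A = 5, so A⁻¹ = [[2, 18/5, -11/5], [-1, -2, 1], [-1, -7/5, 4/5]].
D has determinant 5; D⁻¹ = [[0, -1/5, 2/5], [1, 4/5, -3/5], [1, 7/5, -4/5]].
A⁻¹N = [[11, 1, 1], [7, -6, 8], [-9, 18, -13]].
P = (A⁻¹N)D⁻¹ = [[2, 0, 3], [2, 5, 0], [5, -2, -4]].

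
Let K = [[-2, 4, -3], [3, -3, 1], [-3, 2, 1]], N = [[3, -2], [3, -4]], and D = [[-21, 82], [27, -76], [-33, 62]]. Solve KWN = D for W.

Isolating W: multiply by K⁻¹ from the left and N⁻¹ from the right, so W = K⁻¹DN⁻¹.
K has determinant -5; K⁻¹ = [[1, 2, 1], [6/5, 11/5, 7/5], [3/5, 8/5, 6/5]].
det N = -6; the adjugate gives N⁻¹ = [[2/3, -1/3], [1/2, -1/2]].
K⁻¹D = [[0, -8], [-12, 18], [-9, 2]].
W = (K⁻¹D)N⁻¹ = [[-4, 4], [1, -5], [-5, 2]].

W = [[-4, 4], [1, -5], [-5, 2]]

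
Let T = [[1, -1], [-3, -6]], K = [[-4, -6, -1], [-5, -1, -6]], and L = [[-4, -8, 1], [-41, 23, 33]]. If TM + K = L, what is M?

TM = L − K = [[0, -2, 2], [-36, 24, 39]].
Since T multiplies M on the left, M = T⁻¹(L − K).
det T = -9, so T⁻¹ = [[2/3, -1/9], [-1/3, -1/9]].
M = T⁻¹(L − K) = [[4, -4, -3], [4, -2, -5]].

M = [[4, -4, -3], [4, -2, -5]]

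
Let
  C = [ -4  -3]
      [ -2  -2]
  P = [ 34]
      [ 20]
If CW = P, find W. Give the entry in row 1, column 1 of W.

Since C multiplies W on the left, W = C⁻¹P.
C has determinant 2; C⁻¹ = [[-1, 3/2], [1, -2]].
W = C⁻¹P = [[-1, 3/2], [1, -2]] · [[34], [20]] = [[-4], [-6]].

-4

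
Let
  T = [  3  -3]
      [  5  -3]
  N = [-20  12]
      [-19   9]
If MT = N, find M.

M = [[0, -4], [2, -5]]

Since T sits to the right of M, M = NT⁻¹.
det T = 6; the adjugate gives T⁻¹ = [[-1/2, 1/2], [-5/6, 1/2]].
M = NT⁻¹ = [[-20, 12], [-19, 9]] · [[-1/2, 1/2], [-5/6, 1/2]] = [[0, -4], [2, -5]].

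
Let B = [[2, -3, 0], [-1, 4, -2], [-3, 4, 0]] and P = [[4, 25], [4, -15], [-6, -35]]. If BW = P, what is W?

Since B multiplies W on the left, W = B⁻¹P.
det B = -2, so B⁻¹ = [[-4, 0, -3], [-3, 0, -2], [-4, -1/2, -5/2]].
W = B⁻¹P = [[-4, 0, -3], [-3, 0, -2], [-4, -1/2, -5/2]] · [[4, 25], [4, -15], [-6, -35]] = [[2, 5], [0, -5], [-3, -5]].

W = [[2, 5], [0, -5], [-3, -5]]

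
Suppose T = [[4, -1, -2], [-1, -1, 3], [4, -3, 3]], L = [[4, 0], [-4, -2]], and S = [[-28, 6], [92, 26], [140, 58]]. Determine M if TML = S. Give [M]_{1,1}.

M = T⁻¹SL⁻¹ (apply T⁻¹ on the left and L⁻¹ on the right).
det T = -5; the adjugate gives T⁻¹ = [[-6/5, -9/5, 1], [-3, -4, 2], [-7/5, -8/5, 1]].
det L = -8, so L⁻¹ = [[1/4, 0], [-1/2, -1/2]].
T⁻¹S = [[8, 4], [-4, -6], [32, 8]].
M = (T⁻¹S)L⁻¹ = [[0, -2], [2, 3], [4, -4]].

0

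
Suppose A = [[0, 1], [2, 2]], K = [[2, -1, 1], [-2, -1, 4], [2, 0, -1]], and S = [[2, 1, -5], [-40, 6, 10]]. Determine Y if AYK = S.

Y = [[-5, 3, -3], [1, -2, -2]]

Left-multiply by A⁻¹ and right-multiply by K⁻¹: Y = A⁻¹SK⁻¹.
A has determinant -2; A⁻¹ = [[-1, 1/2], [1, 0]].
det K = -2; the adjugate gives K⁻¹ = [[-1/2, 1/2, 3/2], [-3, 2, 5], [-1, 1, 2]].
A⁻¹S = [[-22, 2, 10], [2, 1, -5]].
Y = (A⁻¹S)K⁻¹ = [[-5, 3, -3], [1, -2, -2]].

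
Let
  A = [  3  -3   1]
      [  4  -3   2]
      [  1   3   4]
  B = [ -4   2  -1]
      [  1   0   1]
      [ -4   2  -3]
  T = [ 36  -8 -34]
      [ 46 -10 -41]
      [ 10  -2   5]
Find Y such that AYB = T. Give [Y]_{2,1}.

5

Y = A⁻¹TB⁻¹ (apply A⁻¹ on the left and B⁻¹ on the right).
A has determinant 3; A⁻¹ = [[-6, 5, -1], [-14/3, 11/3, -2/3], [5, -4, 1]].
det B = 4, so B⁻¹ = [[-1/2, 1, 1/2], [-1/4, 2, 3/4], [1/2, 0, -1/2]].
A⁻¹T = [[4, 0, -6], [-6, 2, 5], [6, -2, -1]].
Y = (A⁻¹T)B⁻¹ = [[-5, 4, 5], [5, -2, -4], [-3, 2, 2]].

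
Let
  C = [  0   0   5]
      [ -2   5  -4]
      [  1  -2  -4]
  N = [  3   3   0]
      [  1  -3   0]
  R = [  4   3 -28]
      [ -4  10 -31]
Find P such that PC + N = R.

P = [[0, 2, 5], [-3, 3, 1]]

PC = R − N = [[1, 0, -28], [-5, 13, -31]].
Right-multiplying both sides by C⁻¹ gives P = (R − N)C⁻¹.
det C = -5; the adjugate gives C⁻¹ = [[28/5, 2, 5], [12/5, 1, 2], [1/5, 0, 0]].
P = (R − N)C⁻¹ = [[0, 2, 5], [-3, 3, 1]].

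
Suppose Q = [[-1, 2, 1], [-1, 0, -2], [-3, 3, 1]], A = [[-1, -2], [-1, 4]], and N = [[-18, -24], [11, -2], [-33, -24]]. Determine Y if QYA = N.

Left-multiply by Q⁻¹ and right-multiply by A⁻¹: Y = Q⁻¹NA⁻¹.
det Q = 5; the adjugate gives Q⁻¹ = [[6/5, 1/5, -4/5], [7/5, 2/5, -3/5], [-3/5, -3/5, 2/5]].
A has determinant -6; A⁻¹ = [[-2/3, -1/3], [-1/6, 1/6]].
Q⁻¹N = [[7, -10], [-1, -20], [-9, 6]].
Y = (Q⁻¹N)A⁻¹ = [[-3, -4], [4, -3], [5, 4]].

Y = [[-3, -4], [4, -3], [5, 4]]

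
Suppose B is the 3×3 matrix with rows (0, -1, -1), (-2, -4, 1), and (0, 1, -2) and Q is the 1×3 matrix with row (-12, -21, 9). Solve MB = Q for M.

B is on the right of M, so right-multiply by B⁻¹: M = QB⁻¹.
B has determinant 6; B⁻¹ = [[7/6, -1/2, -5/6], [-2/3, 0, 1/3], [-1/3, 0, -1/3]].
M = QB⁻¹ = [[-12, -21, 9]] · [[7/6, -1/2, -5/6], [-2/3, 0, 1/3], [-1/3, 0, -1/3]] = [[-3, 6, 0]].

M = [[-3, 6, 0]]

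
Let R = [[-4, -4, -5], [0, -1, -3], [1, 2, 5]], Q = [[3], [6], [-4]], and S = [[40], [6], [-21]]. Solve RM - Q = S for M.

M = [[-4], [-3], [-3]]

RM = S + Q = [[43], [12], [-25]].
Left-multiplying both sides by R⁻¹ gives M = R⁻¹(S + Q).
R has determinant 3; R⁻¹ = [[1/3, 10/3, 7/3], [-1, -5, -4], [1/3, 4/3, 4/3]].
M = R⁻¹(S + Q) = [[-4], [-3], [-3]].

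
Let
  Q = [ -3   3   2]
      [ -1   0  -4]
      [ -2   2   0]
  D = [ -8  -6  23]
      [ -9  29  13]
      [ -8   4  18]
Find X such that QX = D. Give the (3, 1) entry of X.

Since Q multiplies X on the left, X = Q⁻¹D.
det Q = -4; the adjugate gives Q⁻¹ = [[-2, -1, 3], [-2, -1, 7/2], [1/2, 0, -3/4]].
X = Q⁻¹D = [[-2, -1, 3], [-2, -1, 7/2], [1/2, 0, -3/4]] · [[-8, -6, 23], [-9, 29, 13], [-8, 4, 18]] = [[1, -5, -5], [-3, -3, 4], [2, -6, -2]].

2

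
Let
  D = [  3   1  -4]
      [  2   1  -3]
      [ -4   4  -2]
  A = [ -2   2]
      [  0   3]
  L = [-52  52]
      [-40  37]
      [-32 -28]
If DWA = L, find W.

Left-multiply by D⁻¹ and right-multiply by A⁻¹: W = D⁻¹LA⁻¹.
D has determinant -2; D⁻¹ = [[-5, 7, -1/2], [-8, 11, -1/2], [-6, 8, -1/2]].
det A = -6, so A⁻¹ = [[-1/2, 1/3], [0, 1/3]].
D⁻¹L = [[-4, 13], [-8, 5], [8, -2]].
W = (D⁻¹L)A⁻¹ = [[2, 3], [4, -1], [-4, 2]].

W = [[2, 3], [4, -1], [-4, 2]]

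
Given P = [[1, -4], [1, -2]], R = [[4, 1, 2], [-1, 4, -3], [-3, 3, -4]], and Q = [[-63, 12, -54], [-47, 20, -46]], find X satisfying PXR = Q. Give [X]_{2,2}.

4

Left-multiply by P⁻¹ and right-multiply by R⁻¹: X = P⁻¹QR⁻¹.
det P = 2, so P⁻¹ = [[-1, 2], [-1/2, 1/2]].
det R = -5; the adjugate gives R⁻¹ = [[7/5, -2, 11/5], [-1, 2, -2], [-9/5, 3, -17/5]].
P⁻¹Q = [[-31, 28, -38], [8, 4, 4]].
X = (P⁻¹Q)R⁻¹ = [[-3, 4, 5], [0, 4, -4]].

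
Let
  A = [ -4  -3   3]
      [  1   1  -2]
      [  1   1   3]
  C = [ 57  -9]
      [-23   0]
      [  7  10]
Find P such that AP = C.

P = [[-6, 3], [-5, 1], [6, 2]]

A is on the left of P, so left-multiply by A⁻¹: P = A⁻¹C.
det A = -5; the adjugate gives A⁻¹ = [[-1, -12/5, -3/5], [1, 3, 1], [0, -1/5, 1/5]].
P = A⁻¹C = [[-1, -12/5, -3/5], [1, 3, 1], [0, -1/5, 1/5]] · [[57, -9], [-23, 0], [7, 10]] = [[-6, 3], [-5, 1], [6, 2]].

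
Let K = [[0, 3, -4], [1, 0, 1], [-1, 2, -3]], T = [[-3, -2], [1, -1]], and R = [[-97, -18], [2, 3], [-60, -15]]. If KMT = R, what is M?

M = [[1, -5], [5, -4], [-2, 4]]

Left-multiply by K⁻¹ and right-multiply by T⁻¹: M = K⁻¹RT⁻¹.
det K = -2; the adjugate gives K⁻¹ = [[1, -1/2, -3/2], [-1, 2, 2], [-1, 3/2, 3/2]].
det T = 5; the adjugate gives T⁻¹ = [[-1/5, 2/5], [-1/5, -3/5]].
K⁻¹R = [[-8, 3], [-19, -6], [10, 0]].
M = (K⁻¹R)T⁻¹ = [[1, -5], [5, -4], [-2, 4]].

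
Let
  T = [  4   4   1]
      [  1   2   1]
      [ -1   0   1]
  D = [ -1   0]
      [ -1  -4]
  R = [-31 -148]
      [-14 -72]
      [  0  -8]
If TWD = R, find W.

W = [[0, 3], [-1, 5], [-2, 5]]

Left-multiply by T⁻¹ and right-multiply by D⁻¹: W = T⁻¹RD⁻¹.
det T = 2; the adjugate gives T⁻¹ = [[1, -2, 1], [-1, 5/2, -3/2], [1, -2, 2]].
D has determinant 4; D⁻¹ = [[-1, 0], [1/4, -1/4]].
T⁻¹R = [[-3, -12], [-4, -20], [-3, -20]].
W = (T⁻¹R)D⁻¹ = [[0, 3], [-1, 5], [-2, 5]].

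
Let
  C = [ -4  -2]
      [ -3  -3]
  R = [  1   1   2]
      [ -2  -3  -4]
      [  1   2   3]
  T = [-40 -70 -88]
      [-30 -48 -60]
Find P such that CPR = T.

Left-multiply by C⁻¹ and right-multiply by R⁻¹: P = C⁻¹TR⁻¹.
det C = 6, so C⁻¹ = [[-1/2, 1/3], [1/2, -2/3]].
det R = -1; the adjugate gives R⁻¹ = [[1, -1, -2], [-2, -1, 0], [1, 1, 1]].
C⁻¹T = [[10, 19, 24], [0, -3, -4]].
P = (C⁻¹T)R⁻¹ = [[-4, -5, 4], [2, -1, -4]].

P = [[-4, -5, 4], [2, -1, -4]]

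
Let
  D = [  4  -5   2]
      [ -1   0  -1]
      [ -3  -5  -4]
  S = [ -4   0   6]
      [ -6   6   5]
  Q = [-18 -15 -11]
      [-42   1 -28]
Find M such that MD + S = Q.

MD = Q − S = [[-14, -15, -17], [-36, -5, -33]].
Since D sits to the right of M, M = (Q − S)D⁻¹.
D has determinant -5; D⁻¹ = [[1, 6, -1], [1/5, 2, -2/5], [-1, -7, 1]].
M = (Q − S)D⁻¹ = [[0, 5, 3], [-4, 5, 5]].

M = [[0, 5, 3], [-4, 5, 5]]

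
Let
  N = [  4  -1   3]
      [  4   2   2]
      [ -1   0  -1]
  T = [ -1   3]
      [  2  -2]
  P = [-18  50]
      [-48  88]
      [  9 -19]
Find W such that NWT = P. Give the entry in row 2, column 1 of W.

Left-multiply by N⁻¹ and right-multiply by T⁻¹: W = N⁻¹PT⁻¹.
det N = -4, so N⁻¹ = [[1/2, 1/4, 2], [-1/2, 1/4, -1], [-1/2, -1/4, -3]].
det T = -4, so T⁻¹ = [[1/2, 3/4], [1/2, 1/4]].
N⁻¹P = [[-3, 9], [-12, 16], [-6, 10]].
W = (N⁻¹P)T⁻¹ = [[3, 0], [2, -5], [2, -2]].

2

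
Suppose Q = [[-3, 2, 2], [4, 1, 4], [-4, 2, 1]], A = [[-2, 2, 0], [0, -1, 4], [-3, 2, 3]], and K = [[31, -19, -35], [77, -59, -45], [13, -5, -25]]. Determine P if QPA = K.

Left-multiply by Q⁻¹ and right-multiply by A⁻¹: P = Q⁻¹KA⁻¹.
det Q = 5; the adjugate gives Q⁻¹ = [[-7/5, 2/5, 6/5], [-4, 1, 4], [12/5, -2/5, -11/5]].
A has determinant -2; A⁻¹ = [[11/2, 3, -4], [6, 3, -4], [3/2, 1, -1]].
Q⁻¹K = [[3, -3, 1], [5, -3, -5], [15, -11, -11]].
P = (Q⁻¹K)A⁻¹ = [[0, 1, -1], [2, 1, -3], [0, 1, -5]].

P = [[0, 1, -1], [2, 1, -3], [0, 1, -5]]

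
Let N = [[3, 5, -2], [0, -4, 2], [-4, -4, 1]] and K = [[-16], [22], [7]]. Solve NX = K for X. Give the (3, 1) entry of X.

Left-multiplying both sides by N⁻¹ gives X = N⁻¹K.
det N = 4; the adjugate gives N⁻¹ = [[1, 3/4, 1/2], [-2, -5/4, -3/2], [-4, -2, -3]].
X = N⁻¹K = [[1, 3/4, 1/2], [-2, -5/4, -3/2], [-4, -2, -3]] · [[-16], [22], [7]] = [[4], [-6], [-1]].

-1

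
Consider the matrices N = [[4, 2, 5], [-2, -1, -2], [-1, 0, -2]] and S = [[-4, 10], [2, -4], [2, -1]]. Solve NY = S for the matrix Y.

Y = [[-2, -3], [2, 6], [0, 2]]

Since N multiplies Y on the left, Y = N⁻¹S.
det N = -1, so N⁻¹ = [[-2, -4, -1], [2, 3, 2], [1, 2, 0]].
Y = N⁻¹S = [[-2, -4, -1], [2, 3, 2], [1, 2, 0]] · [[-4, 10], [2, -4], [2, -1]] = [[-2, -3], [2, 6], [0, 2]].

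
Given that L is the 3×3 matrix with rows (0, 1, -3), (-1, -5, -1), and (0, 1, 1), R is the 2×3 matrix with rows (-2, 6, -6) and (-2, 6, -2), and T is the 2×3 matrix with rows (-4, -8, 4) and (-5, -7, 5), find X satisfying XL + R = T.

XL = T − R = [[-2, -14, 10], [-3, -13, 7]].
Right-multiplying both sides by L⁻¹ gives X = (T − R)L⁻¹.
L has determinant 4; L⁻¹ = [[-1, -1, -4], [1/4, 0, 3/4], [-1/4, 0, 1/4]].
X = (T − R)L⁻¹ = [[-4, 2, 0], [-2, 3, 4]].

X = [[-4, 2, 0], [-2, 3, 4]]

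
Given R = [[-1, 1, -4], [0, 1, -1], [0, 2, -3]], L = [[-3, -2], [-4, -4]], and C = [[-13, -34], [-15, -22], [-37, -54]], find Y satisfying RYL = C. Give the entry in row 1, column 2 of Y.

2

Isolating Y: multiply by R⁻¹ from the left and L⁻¹ from the right, so Y = R⁻¹CL⁻¹.
R has determinant 1; R⁻¹ = [[-1, -5, 3], [0, 3, -1], [0, 2, -1]].
L has determinant 4; L⁻¹ = [[-1, 1/2], [1, -3/4]].
R⁻¹C = [[-23, -18], [-8, -12], [7, 10]].
Y = (R⁻¹C)L⁻¹ = [[5, 2], [-4, 5], [3, -4]].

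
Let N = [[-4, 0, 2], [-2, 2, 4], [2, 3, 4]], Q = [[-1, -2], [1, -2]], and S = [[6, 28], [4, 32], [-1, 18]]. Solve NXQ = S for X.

X = [[1, 0], [2, 1], [-3, -2]]

Isolating X: multiply by N⁻¹ from the left and Q⁻¹ from the right, so X = N⁻¹SQ⁻¹.
det N = -4; the adjugate gives N⁻¹ = [[1, -3/2, 1], [-4, 5, -3], [5/2, -3, 2]].
Q has determinant 4; Q⁻¹ = [[-1/2, 1/2], [-1/4, -1/4]].
N⁻¹S = [[-1, -2], [-1, -6], [1, 10]].
X = (N⁻¹S)Q⁻¹ = [[1, 0], [2, 1], [-3, -2]].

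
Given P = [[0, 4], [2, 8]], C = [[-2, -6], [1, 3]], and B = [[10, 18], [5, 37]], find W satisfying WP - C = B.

WP = B + C = [[8, 12], [6, 40]].
Since P sits to the right of W, W = (B + C)P⁻¹.
P has determinant -8; P⁻¹ = [[-1, 1/2], [1/4, 0]].
W = (B + C)P⁻¹ = [[-5, 4], [4, 3]].

W = [[-5, 4], [4, 3]]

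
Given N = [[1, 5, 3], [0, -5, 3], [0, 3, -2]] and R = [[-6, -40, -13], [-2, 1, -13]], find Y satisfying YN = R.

Y = [[-6, 5, 5], [-2, -1, 2]]

Right-multiplying both sides by N⁻¹ gives Y = RN⁻¹.
det N = 1, so N⁻¹ = [[1, 19, 30], [0, -2, -3], [0, -3, -5]].
Y = RN⁻¹ = [[-6, -40, -13], [-2, 1, -13]] · [[1, 19, 30], [0, -2, -3], [0, -3, -5]] = [[-6, 5, 5], [-2, -1, 2]].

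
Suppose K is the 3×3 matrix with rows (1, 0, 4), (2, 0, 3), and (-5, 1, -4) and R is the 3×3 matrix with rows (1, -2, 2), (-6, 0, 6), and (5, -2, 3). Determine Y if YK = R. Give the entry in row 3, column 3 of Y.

K is on the right of Y, so right-multiply by K⁻¹: Y = RK⁻¹.
det K = 5; the adjugate gives K⁻¹ = [[-3/5, 4/5, 0], [-7/5, 16/5, 1], [2/5, -1/5, 0]].
Y = RK⁻¹ = [[1, -2, 2], [-6, 0, 6], [5, -2, 3]] · [[-3/5, 4/5, 0], [-7/5, 16/5, 1], [2/5, -1/5, 0]] = [[3, -6, -2], [6, -6, 0], [1, -3, -2]].

-2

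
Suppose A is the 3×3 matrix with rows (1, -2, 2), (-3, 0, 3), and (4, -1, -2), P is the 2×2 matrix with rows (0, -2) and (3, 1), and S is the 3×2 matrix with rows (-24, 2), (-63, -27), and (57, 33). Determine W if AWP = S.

W = A⁻¹SP⁻¹ (apply A⁻¹ on the left and P⁻¹ on the right).
A has determinant -3; A⁻¹ = [[-1, 2, 2], [-2, 10/3, 3], [-1, 7/3, 2]].
det P = 6, so P⁻¹ = [[1/6, 1/3], [-1/2, 0]].
A⁻¹S = [[12, 10], [9, 5], [-9, 1]].
W = (A⁻¹S)P⁻¹ = [[-3, 4], [-1, 3], [-2, -3]].

W = [[-3, 4], [-1, 3], [-2, -3]]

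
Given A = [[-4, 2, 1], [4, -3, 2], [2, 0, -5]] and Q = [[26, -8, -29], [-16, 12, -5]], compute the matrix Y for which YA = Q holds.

Y = [[-4, 0, 5], [-3, -6, -2]]

A is on the right of Y, so right-multiply by A⁻¹: Y = QA⁻¹.
det A = -6; the adjugate gives A⁻¹ = [[-5/2, -5/3, -7/6], [-4, -3, -2], [-1, -2/3, -2/3]].
Y = QA⁻¹ = [[26, -8, -29], [-16, 12, -5]] · [[-5/2, -5/3, -7/6], [-4, -3, -2], [-1, -2/3, -2/3]] = [[-4, 0, 5], [-3, -6, -2]].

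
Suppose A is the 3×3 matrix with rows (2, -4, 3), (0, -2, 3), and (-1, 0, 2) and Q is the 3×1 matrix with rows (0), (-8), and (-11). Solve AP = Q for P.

A is on the left of P, so left-multiply by A⁻¹: P = A⁻¹Q.
A has determinant -2; A⁻¹ = [[2, -4, 3], [3/2, -7/2, 3], [1, -2, 2]].
P = A⁻¹Q = [[2, -4, 3], [3/2, -7/2, 3], [1, -2, 2]] · [[0], [-8], [-11]] = [[-1], [-5], [-6]].

P = [[-1], [-5], [-6]]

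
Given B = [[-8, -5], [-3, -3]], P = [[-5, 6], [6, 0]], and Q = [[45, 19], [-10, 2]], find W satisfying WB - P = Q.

WB = Q + P = [[40, 25], [-4, 2]].
Since B sits to the right of W, W = (Q + P)B⁻¹.
det B = 9, so B⁻¹ = [[-1/3, 5/9], [1/3, -8/9]].
W = (Q + P)B⁻¹ = [[-5, 0], [2, -4]].

W = [[-5, 0], [2, -4]]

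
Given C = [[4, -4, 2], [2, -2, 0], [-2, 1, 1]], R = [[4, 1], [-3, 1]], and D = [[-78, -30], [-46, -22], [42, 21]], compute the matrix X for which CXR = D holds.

Isolating X: multiply by C⁻¹ from the left and R⁻¹ from the right, so X = C⁻¹DR⁻¹.
det C = -4, so C⁻¹ = [[1/2, -3/2, -1], [1/2, -2, -1], [1/2, -1, 0]].
R has determinant 7; R⁻¹ = [[1/7, -1/7], [3/7, 4/7]].
C⁻¹D = [[-12, -3], [11, 8], [7, 7]].
X = (C⁻¹D)R⁻¹ = [[-3, 0], [5, 3], [4, 3]].

X = [[-3, 0], [5, 3], [4, 3]]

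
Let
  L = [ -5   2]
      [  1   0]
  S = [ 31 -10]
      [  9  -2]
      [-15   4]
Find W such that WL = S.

W = [[-5, 6], [-1, 4], [2, -5]]

Right-multiplying both sides by L⁻¹ gives W = SL⁻¹.
det L = -2, so L⁻¹ = [[0, 1], [1/2, 5/2]].
W = SL⁻¹ = [[31, -10], [9, -2], [-15, 4]] · [[0, 1], [1/2, 5/2]] = [[-5, 6], [-1, 4], [2, -5]].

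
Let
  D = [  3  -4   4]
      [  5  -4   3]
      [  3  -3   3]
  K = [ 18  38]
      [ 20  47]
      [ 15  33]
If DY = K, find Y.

Y = [[2, 6], [-1, -2], [2, 3]]

D is on the left of Y, so left-multiply by D⁻¹: Y = D⁻¹K.
det D = 3; the adjugate gives D⁻¹ = [[-1, 0, 4/3], [-2, -1, 11/3], [-1, -1, 8/3]].
Y = D⁻¹K = [[-1, 0, 4/3], [-2, -1, 11/3], [-1, -1, 8/3]] · [[18, 38], [20, 47], [15, 33]] = [[2, 6], [-1, -2], [2, 3]].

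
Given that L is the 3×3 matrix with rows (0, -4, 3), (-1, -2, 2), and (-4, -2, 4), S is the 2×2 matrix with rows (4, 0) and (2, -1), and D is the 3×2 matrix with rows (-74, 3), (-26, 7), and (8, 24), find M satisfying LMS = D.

Left-multiply by L⁻¹ and right-multiply by S⁻¹: M = L⁻¹DS⁻¹.
L has determinant -2; L⁻¹ = [[2, -5, 1], [2, -6, 3/2], [3, -8, 2]].
det S = -4, so S⁻¹ = [[1/4, 0], [1/2, -1]].
L⁻¹D = [[-10, -5], [20, 0], [2, 1]].
M = (L⁻¹D)S⁻¹ = [[-5, 5], [5, 0], [1, -1]].

M = [[-5, 5], [5, 0], [1, -1]]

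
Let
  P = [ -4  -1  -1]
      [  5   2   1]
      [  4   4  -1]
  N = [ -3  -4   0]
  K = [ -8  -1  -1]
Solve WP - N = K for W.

W = [[3, 1, -1]]

WP = K + N = [[-11, -5, -1]].
Right-multiplying both sides by P⁻¹ gives W = (K + N)P⁻¹.
det P = 3; the adjugate gives P⁻¹ = [[-2, -5/3, 1/3], [3, 8/3, -1/3], [4, 4, -1]].
W = (K + N)P⁻¹ = [[3, 1, -1]].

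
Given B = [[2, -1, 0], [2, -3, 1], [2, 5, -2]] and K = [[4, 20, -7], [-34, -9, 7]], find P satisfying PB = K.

P = [[-3, 1, 4], [-6, -5, -6]]

Since B sits to the right of P, P = KB⁻¹.
det B = -4; the adjugate gives B⁻¹ = [[-1/4, 1/2, 1/4], [-3/2, 1, 1/2], [-4, 3, 1]].
P = KB⁻¹ = [[4, 20, -7], [-34, -9, 7]] · [[-1/4, 1/2, 1/4], [-3/2, 1, 1/2], [-4, 3, 1]] = [[-3, 1, 4], [-6, -5, -6]].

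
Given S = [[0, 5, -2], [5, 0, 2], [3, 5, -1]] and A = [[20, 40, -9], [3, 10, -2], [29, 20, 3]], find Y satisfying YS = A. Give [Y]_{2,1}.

Since S sits to the right of Y, Y = AS⁻¹.
det S = 5; the adjugate gives S⁻¹ = [[-2, -1, 2], [11/5, 6/5, -2], [5, 3, -5]].
Y = AS⁻¹ = [[20, 40, -9], [3, 10, -2], [29, 20, 3]] · [[-2, -1, 2], [11/5, 6/5, -2], [5, 3, -5]] = [[3, 1, 5], [6, 3, -4], [1, 4, 3]].

6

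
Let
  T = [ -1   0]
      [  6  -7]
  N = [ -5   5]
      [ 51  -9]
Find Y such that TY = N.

Left-multiplying both sides by T⁻¹ gives Y = T⁻¹N.
det T = 7; the adjugate gives T⁻¹ = [[-1, 0], [-6/7, -1/7]].
Y = T⁻¹N = [[-1, 0], [-6/7, -1/7]] · [[-5, 5], [51, -9]] = [[5, -5], [-3, -3]].

Y = [[5, -5], [-3, -3]]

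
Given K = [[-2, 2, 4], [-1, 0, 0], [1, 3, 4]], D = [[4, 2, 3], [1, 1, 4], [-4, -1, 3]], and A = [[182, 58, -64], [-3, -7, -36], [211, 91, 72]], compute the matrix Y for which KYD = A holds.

Y = K⁻¹AD⁻¹ (apply K⁻¹ on the left and D⁻¹ on the right).
K has determinant -4; K⁻¹ = [[0, -1, 0], [-1, 3, 1], [3/4, -2, -1/2]].
det D = -1; the adjugate gives D⁻¹ = [[-7, 9, -5], [19, -24, 13], [-3, 4, -2]].
K⁻¹A = [[3, 7, 36], [20, 12, 28], [37, 12, -12]].
Y = (K⁻¹A)D⁻¹ = [[4, 3, 4], [4, 4, 0], [5, -3, -5]].

Y = [[4, 3, 4], [4, 4, 0], [5, -3, -5]]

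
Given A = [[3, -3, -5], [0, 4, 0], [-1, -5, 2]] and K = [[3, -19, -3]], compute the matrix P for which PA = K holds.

P = [[3, 5, 6]]

Right-multiplying both sides by A⁻¹ gives P = KA⁻¹.
det A = 4; the adjugate gives A⁻¹ = [[2, 31/4, 5], [0, 1/4, 0], [1, 9/2, 3]].
P = KA⁻¹ = [[3, -19, -3]] · [[2, 31/4, 5], [0, 1/4, 0], [1, 9/2, 3]] = [[3, 5, 6]].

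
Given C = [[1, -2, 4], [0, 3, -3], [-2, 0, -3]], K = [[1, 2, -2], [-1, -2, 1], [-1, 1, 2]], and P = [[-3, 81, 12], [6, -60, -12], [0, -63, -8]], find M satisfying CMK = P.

M = [[2, 2, 3], [-3, -4, -3], [3, -4, 5]]

M = C⁻¹PK⁻¹ (apply C⁻¹ on the left and K⁻¹ on the right).
det C = 3; the adjugate gives C⁻¹ = [[-3, -2, -2], [2, 5/3, 1], [2, 4/3, 1]].
K has determinant 3; K⁻¹ = [[-5/3, -2, -2/3], [1/3, 0, 1/3], [-1, -1, 0]].
C⁻¹P = [[-3, 3, 4], [4, -1, -4], [2, 19, 0]].
M = (C⁻¹P)K⁻¹ = [[2, 2, 3], [-3, -4, -3], [3, -4, 5]].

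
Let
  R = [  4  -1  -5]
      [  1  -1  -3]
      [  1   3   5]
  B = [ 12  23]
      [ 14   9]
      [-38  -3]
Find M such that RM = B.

Left-multiplying both sides by R⁻¹ gives M = R⁻¹B.
R has determinant 4; R⁻¹ = [[1, -5/2, -1/2], [-2, 25/4, 7/4], [1, -13/4, -3/4]].
M = R⁻¹B = [[1, -5/2, -1/2], [-2, 25/4, 7/4], [1, -13/4, -3/4]] · [[12, 23], [14, 9], [-38, -3]] = [[-4, 2], [-3, 5], [-5, -4]].

M = [[-4, 2], [-3, 5], [-5, -4]]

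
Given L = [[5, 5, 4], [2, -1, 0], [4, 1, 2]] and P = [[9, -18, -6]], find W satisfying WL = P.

W = [[-3, 6, 3]]

Since L sits to the right of W, W = PL⁻¹.
L has determinant -6; L⁻¹ = [[1/3, 1, -2/3], [2/3, 1, -4/3], [-1, -5/2, 5/2]].
W = PL⁻¹ = [[9, -18, -6]] · [[1/3, 1, -2/3], [2/3, 1, -4/3], [-1, -5/2, 5/2]] = [[-3, 6, 3]].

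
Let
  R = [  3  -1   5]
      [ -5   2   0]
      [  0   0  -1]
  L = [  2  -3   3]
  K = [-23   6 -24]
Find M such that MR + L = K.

M = [[-5, 2, 2]]

MR = K − L = [[-25, 9, -27]].
Right-multiplying both sides by R⁻¹ gives M = (K − L)R⁻¹.
det R = -1; the adjugate gives R⁻¹ = [[2, 1, 10], [5, 3, 25], [0, 0, -1]].
M = (K − L)R⁻¹ = [[-5, 2, 2]].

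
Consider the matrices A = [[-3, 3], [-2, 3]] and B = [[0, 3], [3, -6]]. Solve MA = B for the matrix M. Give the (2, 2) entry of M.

Since A sits to the right of M, M = BA⁻¹.
A has determinant -3; A⁻¹ = [[-1, 1], [-2/3, 1]].
M = BA⁻¹ = [[0, 3], [3, -6]] · [[-1, 1], [-2/3, 1]] = [[-2, 3], [1, -3]].

-3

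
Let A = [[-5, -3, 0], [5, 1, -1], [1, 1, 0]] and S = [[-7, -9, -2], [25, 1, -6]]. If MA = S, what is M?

Right-multiplying both sides by A⁻¹ gives M = SA⁻¹.
det A = -2, so A⁻¹ = [[-1/2, 0, -3/2], [1/2, 0, 5/2], [-2, -1, -5]].
M = SA⁻¹ = [[-7, -9, -2], [25, 1, -6]] · [[-1/2, 0, -3/2], [1/2, 0, 5/2], [-2, -1, -5]] = [[3, 2, -2], [0, 6, -5]].

M = [[3, 2, -2], [0, 6, -5]]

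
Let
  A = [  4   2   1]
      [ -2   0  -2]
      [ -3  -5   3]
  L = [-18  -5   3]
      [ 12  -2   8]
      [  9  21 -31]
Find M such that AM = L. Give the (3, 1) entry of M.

Left-multiplying both sides by A⁻¹ gives M = A⁻¹L.
det A = -6; the adjugate gives A⁻¹ = [[5/3, 11/6, 2/3], [-2, -5/2, -1], [-5/3, -7/3, -2/3]].
M = A⁻¹L = [[5/3, 11/6, 2/3], [-2, -5/2, -1], [-5/3, -7/3, -2/3]] · [[-18, -5, 3], [12, -2, 8], [9, 21, -31]] = [[-2, 2, -1], [-3, -6, 5], [-4, -1, -3]].

-4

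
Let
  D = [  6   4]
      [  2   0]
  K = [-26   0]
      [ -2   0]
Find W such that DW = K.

D is on the left of W, so left-multiply by D⁻¹: W = D⁻¹K.
D has determinant -8; D⁻¹ = [[0, 1/2], [1/4, -3/4]].
W = D⁻¹K = [[0, 1/2], [1/4, -3/4]] · [[-26, 0], [-2, 0]] = [[-1, 0], [-5, 0]].

W = [[-1, 0], [-5, 0]]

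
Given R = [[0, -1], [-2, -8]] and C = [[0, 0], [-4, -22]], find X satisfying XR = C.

R is on the right of X, so right-multiply by R⁻¹: X = CR⁻¹.
R has determinant -2; R⁻¹ = [[4, -1/2], [-1, 0]].
X = CR⁻¹ = [[0, 0], [-4, -22]] · [[4, -1/2], [-1, 0]] = [[0, 0], [6, 2]].

X = [[0, 0], [6, 2]]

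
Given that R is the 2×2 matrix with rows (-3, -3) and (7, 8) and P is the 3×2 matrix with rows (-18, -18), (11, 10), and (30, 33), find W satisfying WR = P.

Since R sits to the right of W, W = PR⁻¹.
det R = -3; the adjugate gives R⁻¹ = [[-8/3, -1], [7/3, 1]].
W = PR⁻¹ = [[-18, -18], [11, 10], [30, 33]] · [[-8/3, -1], [7/3, 1]] = [[6, 0], [-6, -1], [-3, 3]].

W = [[6, 0], [-6, -1], [-3, 3]]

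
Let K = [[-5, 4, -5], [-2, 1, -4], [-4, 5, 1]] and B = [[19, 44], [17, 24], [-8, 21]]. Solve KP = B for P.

K is on the left of P, so left-multiply by K⁻¹: P = K⁻¹B.
det K = -3, so K⁻¹ = [[-7, 29/3, 11/3], [-6, 25/3, 10/3], [2, -3, -1]].
P = K⁻¹B = [[-7, 29/3, 11/3], [-6, 25/3, 10/3], [2, -3, -1]] · [[19, 44], [17, 24], [-8, 21]] = [[2, 1], [1, 6], [-5, -5]].

P = [[2, 1], [1, 6], [-5, -5]]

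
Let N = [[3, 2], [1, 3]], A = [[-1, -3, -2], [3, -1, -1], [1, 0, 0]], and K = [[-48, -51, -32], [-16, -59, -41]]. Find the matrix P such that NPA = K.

Isolating P: multiply by N⁻¹ from the left and A⁻¹ from the right, so P = N⁻¹KA⁻¹.
N has determinant 7; N⁻¹ = [[3/7, -2/7], [-1/7, 3/7]].
det A = 1, so A⁻¹ = [[0, 0, 1], [-1, 2, -7], [1, -3, 10]].
N⁻¹K = [[-16, -5, -2], [0, -18, -13]].
P = (N⁻¹K)A⁻¹ = [[3, -4, -1], [5, 3, -4]].

P = [[3, -4, -1], [5, 3, -4]]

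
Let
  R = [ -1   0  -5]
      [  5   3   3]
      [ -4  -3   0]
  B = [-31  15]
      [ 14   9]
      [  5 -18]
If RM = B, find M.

R is on the left of M, so left-multiply by R⁻¹: M = R⁻¹B.
det R = 6; the adjugate gives R⁻¹ = [[3/2, 5/2, 5/2], [-2, -10/3, -11/3], [-1/2, -1/2, -1/2]].
M = R⁻¹B = [[3/2, 5/2, 5/2], [-2, -10/3, -11/3], [-1/2, -1/2, -1/2]] · [[-31, 15], [14, 9], [5, -18]] = [[1, 0], [-3, 6], [6, -3]].

M = [[1, 0], [-3, 6], [6, -3]]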